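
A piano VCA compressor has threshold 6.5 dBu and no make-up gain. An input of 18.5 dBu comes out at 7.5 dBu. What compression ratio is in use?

12:1

Input overshoot = 18.5 − 6.5 = 12 dB; output overshoot = 7.5 − 6.5 = 1 dB.
Ratio = 12 / 1 = 12.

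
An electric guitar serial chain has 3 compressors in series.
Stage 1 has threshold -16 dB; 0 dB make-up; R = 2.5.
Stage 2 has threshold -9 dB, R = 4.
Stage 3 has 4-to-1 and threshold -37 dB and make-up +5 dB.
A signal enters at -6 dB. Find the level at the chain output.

Stage 1: 10 dB above -16 dB, reduced 2.5:1 to 4 dB above → -12 dB.
Stage 2: -12 dB is at or below the -9 dB threshold — no compression; output -12 dB.
Stage 3: -12 dB is 25 dB over -37 dB; at 4:1 that becomes 6.25 dB over, giving -30.75 dB; +5 dB make-up → -25.75 dB.

-25.75 dB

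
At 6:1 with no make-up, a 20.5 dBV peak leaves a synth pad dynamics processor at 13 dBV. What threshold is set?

11.5 dBV

Input is 9 dB above T (since output overshoot × R = input overshoot: (13 − T)·6 = 20.5 − T gives T = 11.5 dBV).
Check: 11.5 + (20.5 − 11.5)/6 = 11.5 + 1.5 = 13 dBV. ✓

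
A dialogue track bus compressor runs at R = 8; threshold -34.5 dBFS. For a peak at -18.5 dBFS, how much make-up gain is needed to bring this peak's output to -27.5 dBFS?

5 dB

Overshoot 16 dB → 16/8 = 2 dB after compression, so the compressed level is -34.5 + 2 = -32.5 dBFS.
Make-up = target − compressed = -27.5 − (-32.5) = 5 dB.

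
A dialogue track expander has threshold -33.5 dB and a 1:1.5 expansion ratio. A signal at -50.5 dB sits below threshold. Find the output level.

-59 dB

Undershoot = (-33.5) − (-50.5) = 17 dB.
At 1:1.5, that expands to 25.5 dB under threshold.
Output = -33.5 − 25.5 = -59 dB.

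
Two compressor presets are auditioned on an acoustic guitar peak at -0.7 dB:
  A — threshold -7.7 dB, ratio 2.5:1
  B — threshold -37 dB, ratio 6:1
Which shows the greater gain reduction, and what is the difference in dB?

B, by 26.05 dB

A: 7 dB over, compressed to 2.8 dB over, so 4.2 dB of GR.
B: 36.3 dB over, compressed to 6.05 dB over, so 30.25 dB of GR.
Difference: 26.05 dB in favour of B.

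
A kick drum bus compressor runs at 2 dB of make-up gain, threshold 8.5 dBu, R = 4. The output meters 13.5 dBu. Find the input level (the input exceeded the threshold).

Before make-up, the level was 13.5 − 2 = 11.5 dBu.
That's 3 dB above the 8.5 dBu threshold.
Before 4:1 compression the overshoot was 3 × 4 = 12 dB, so input = 8.5 + 12 = 20.5 dBu.

20.5 dBu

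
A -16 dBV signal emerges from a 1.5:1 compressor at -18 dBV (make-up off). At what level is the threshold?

Input is 6 dB above T (since output overshoot × R = input overshoot: (-18 − T)·1.5 = -16 − T gives T = -22 dBV).
Check: -22 + (-16 − (-22))/1.5 = -22 + 4 = -18 dBV. ✓

-22 dBV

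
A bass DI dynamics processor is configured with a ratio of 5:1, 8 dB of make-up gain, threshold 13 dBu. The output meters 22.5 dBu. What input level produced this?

20.5 dBu

Before make-up, the level was 22.5 − 8 = 14.5 dBu.
Post-compression overshoot = 14.5 − 13 = 1.5 dB.
Before 5:1 compression the overshoot was 1.5 × 5 = 7.5 dB, so input = 13 + 7.5 = 20.5 dBu.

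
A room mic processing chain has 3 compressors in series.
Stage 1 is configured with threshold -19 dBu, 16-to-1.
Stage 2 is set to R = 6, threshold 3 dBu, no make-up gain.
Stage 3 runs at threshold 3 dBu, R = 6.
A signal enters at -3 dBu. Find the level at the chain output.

-18 dBu

Stage 1: -3 dBu is 16 dB over -19 dBu; at 16:1 that becomes 1 dB over, giving -18 dBu.
Stage 2: below threshold (-18 ≤ 3); passes unchanged; output -18 dBu.
Stage 3: below threshold (-18 ≤ 3); passes unchanged; output -18 dBu.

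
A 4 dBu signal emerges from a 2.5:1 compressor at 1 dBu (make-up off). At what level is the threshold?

-1 dBu

Let T be the threshold. Output overshoot = (input overshoot)/R, so 1 − T = (4 − T)/2.5.
2.5·(1 − T) = 4 − T → 1.5·T = 2.5 − 4 = -1.5.
T = -1.5/1.5 = -1 dBu.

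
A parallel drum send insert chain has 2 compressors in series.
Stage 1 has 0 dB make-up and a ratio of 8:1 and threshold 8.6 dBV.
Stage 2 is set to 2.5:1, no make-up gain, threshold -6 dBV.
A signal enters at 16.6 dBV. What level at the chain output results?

0.24 dBV

Stage 1: 16.6 dBV is 8 dB over 8.6 dBV; at 8:1 that becomes 1 dB over, giving 9.6 dBV.
Stage 2: 9.6 dBV is 15.6 dB over -6 dBV; at 2.5:1 that becomes 6.24 dB over, giving 0.24 dBV.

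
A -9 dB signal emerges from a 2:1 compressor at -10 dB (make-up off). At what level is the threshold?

-11 dB

Let T be the threshold. Output overshoot = (input overshoot)/R, so -10 − T = (-9 − T)/2.
2·(-10 − T) = -9 − T → 1·T = -20 − (-9) = -11.
T = -11/1 = -11 dB.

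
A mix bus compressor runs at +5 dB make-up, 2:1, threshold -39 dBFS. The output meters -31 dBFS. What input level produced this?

Stripping the +5 dB make-up gives -36 dBFS at the gain stage.
That's 3 dB above the -39 dBFS threshold.
Undo the ratio: input overshoot = 3 × 2 = 6 dB, giving input = -33 dBFS.

-33 dBFS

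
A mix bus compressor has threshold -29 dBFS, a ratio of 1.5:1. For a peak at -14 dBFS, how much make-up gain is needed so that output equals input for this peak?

The peak compresses to -29 + 15/1.5 = -19 dBFS.
To reach -14 dBFS requires -14 − (-19) = 5 dB of make-up.

5 dB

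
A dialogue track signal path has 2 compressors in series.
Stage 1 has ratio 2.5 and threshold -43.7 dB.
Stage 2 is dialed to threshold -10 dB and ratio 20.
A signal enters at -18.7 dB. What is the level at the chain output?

Stage 1: 25 dB above -43.7 dB, reduced 2.5:1 to 10 dB above → -33.7 dB.
Stage 2: -33.7 dB is at or below the -10 dB threshold — no compression; output -33.7 dB.

-33.7 dB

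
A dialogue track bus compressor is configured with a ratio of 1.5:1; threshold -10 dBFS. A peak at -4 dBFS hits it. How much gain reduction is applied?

2 dB

Overshoot = -4 − (-10) = 6 dB.
After 1.5:1 compression the overshoot becomes 6/1.5 = 4 dB.
So the signal is attenuated by 6 − 4 = 2 dB.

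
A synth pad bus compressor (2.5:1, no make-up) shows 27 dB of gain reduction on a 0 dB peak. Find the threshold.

-45 dB

Input is 45 dB above T (since output overshoot × R = input overshoot: (-27 − T)·2.5 = 0 − T gives T = -45 dB).
Check: -45 + (0 − (-45))/2.5 = -45 + 18 = -27 dB. ✓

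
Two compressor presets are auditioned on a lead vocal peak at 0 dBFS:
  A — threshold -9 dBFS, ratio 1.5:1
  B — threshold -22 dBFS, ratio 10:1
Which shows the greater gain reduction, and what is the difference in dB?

A: GR = 9 − 9/1.5 = 3 dB.
B: GR = 22 − 22/10 = 19.8 dB.
B applies 16.8 dB more gain reduction.

B, by 16.8 dB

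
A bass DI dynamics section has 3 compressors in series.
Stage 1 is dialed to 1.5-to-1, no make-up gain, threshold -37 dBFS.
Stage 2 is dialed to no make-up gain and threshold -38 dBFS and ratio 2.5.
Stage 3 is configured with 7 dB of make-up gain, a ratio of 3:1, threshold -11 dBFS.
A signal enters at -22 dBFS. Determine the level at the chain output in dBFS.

Stage 1: overshoot 15 dB → 15/1.5 = 10 dB → -27 dBFS.
Stage 2: overshoot 11 dB → 11/2.5 = 4.4 dB → -33.6 dBFS.
Stage 3: below threshold (-33.6 ≤ -11); passes unchanged; make-up brings it to -26.6 dBFS.

-26.6 dBFS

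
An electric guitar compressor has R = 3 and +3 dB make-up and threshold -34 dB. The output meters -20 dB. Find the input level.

Remove make-up: -20 − 3 = -23 dB.
That's 11 dB above the -34 dB threshold.
Input overshoot = R × output overshoot = 33 dB → input = -34 + 33 = -1 dB.

-1 dB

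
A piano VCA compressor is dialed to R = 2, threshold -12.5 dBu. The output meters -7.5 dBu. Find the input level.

-2.5 dBu

That's 5 dB above the -12.5 dBu threshold.
Undo the ratio: input overshoot = 5 × 2 = 10 dB, giving input = -2.5 dBu.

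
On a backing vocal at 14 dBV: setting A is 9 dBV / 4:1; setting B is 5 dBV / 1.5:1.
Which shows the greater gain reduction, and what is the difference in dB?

A, by 0.75 dB

A: 5 dB over, compressed to 1.25 dB over, so 3.75 dB of GR.
B: 9 dB over, compressed to 6 dB over, so 3 dB of GR.
A applies 0.75 dB more gain reduction.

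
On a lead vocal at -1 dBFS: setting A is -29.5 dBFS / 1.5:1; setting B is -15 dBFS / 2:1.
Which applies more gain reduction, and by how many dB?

A: GR = 28.5 − 28.5/1.5 = 9.5 dB.
B: GR = 14 − 14/2 = 7 dB.
A applies 2.5 dB more gain reduction.

A, by 2.5 dB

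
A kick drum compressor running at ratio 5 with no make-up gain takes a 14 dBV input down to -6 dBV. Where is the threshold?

Gain reduction = 14 − (-6) = 20 dB; output overshoot = GR / (R − 1) = 20 / 4 = 5 dB.
Threshold = output − output overshoot = -6 − 5 = -11 dBV.

-11 dBV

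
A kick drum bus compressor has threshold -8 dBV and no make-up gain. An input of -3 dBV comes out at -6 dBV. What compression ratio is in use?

2.5:1

Input overshoot = -3 − (-8) = 5 dB; output overshoot = -6 − (-8) = 2 dB.
Ratio = 5 / 2 = 2.5.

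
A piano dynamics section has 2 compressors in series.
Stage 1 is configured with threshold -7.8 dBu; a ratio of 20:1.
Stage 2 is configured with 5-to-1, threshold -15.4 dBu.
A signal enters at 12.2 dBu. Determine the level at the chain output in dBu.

Stage 1: overshoot 20 dB → 20/20 = 1 dB → -6.8 dBu.
Stage 2: -6.8 dBu is 8.6 dB over -15.4 dBu; at 5:1 that becomes 1.72 dB over, giving -13.68 dBu.

-13.68 dBu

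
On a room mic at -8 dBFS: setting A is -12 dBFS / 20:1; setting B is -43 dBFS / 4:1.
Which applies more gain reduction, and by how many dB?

B, by 22.45 dB

A: overshoot 4 dB → output overshoot 0.2 dB → GR 3.8 dB.
B: overshoot 35 dB → output overshoot 8.75 dB → GR 26.25 dB.
Difference: 22.45 dB in favour of B.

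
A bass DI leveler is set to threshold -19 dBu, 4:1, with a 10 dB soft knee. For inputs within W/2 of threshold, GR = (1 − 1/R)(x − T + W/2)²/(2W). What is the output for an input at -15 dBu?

x − T + W/2 = -15 − (-19) + 5 = 9.
GR = (1 − 1/4) × 9² / 20 = 0.75 × 81 / 20 = 3.0375 dB.
Output = -15 − 3.0375 = -18.0375 dBu.

-18.0375 dBu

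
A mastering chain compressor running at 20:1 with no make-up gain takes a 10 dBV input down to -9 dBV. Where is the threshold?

-10 dBV

Let T be the threshold. Output overshoot = (input overshoot)/R, so -9 − T = (10 − T)/20.
20·(-9 − T) = 10 − T → 19·T = -180 − 10 = -190.
T = -190/19 = -10 dBV.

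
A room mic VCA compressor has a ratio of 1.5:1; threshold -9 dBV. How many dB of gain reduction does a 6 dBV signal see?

Overshoot = 6 − (-9) = 15 dB.
After 1.5:1 compression the overshoot becomes 15/1.5 = 10 dB.
So the signal is attenuated by 15 − 10 = 5 dB.

5 dB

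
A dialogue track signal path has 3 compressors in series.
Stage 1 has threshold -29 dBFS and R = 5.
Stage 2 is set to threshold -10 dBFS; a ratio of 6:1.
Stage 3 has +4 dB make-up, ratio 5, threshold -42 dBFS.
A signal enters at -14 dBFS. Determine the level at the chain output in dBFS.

-34.8 dBFS

Stage 1: overshoot 15 dB → 15/5 = 3 dB → -26 dBFS.
Stage 2: below threshold (-26 ≤ -10); passes unchanged; output -26 dBFS.
Stage 3: 16 dB above -42 dBFS, reduced 5:1 to 3.2 dB above → -38.8 dBFS; +4 dB make-up → -34.8 dBFS.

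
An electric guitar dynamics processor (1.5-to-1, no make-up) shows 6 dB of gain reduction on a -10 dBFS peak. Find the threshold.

-28 dBFS

Let T be the threshold. Output overshoot = (input overshoot)/R, so -16 − T = (-10 − T)/1.5.
1.5·(-16 − T) = -10 − T → 0.5·T = -24 − (-10) = -14.
T = -14/0.5 = -28 dBFS.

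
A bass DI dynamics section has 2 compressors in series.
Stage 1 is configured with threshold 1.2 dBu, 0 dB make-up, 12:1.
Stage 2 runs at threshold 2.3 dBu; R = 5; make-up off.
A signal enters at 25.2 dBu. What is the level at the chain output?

2.48 dBu

Stage 1: 24 dB above 1.2 dBu, reduced 12:1 to 2 dB above → 3.2 dBu.
Stage 2: 3.2 dBu is 0.9 dB over 2.3 dBu; at 5:1 that becomes 0.18 dB over, giving 2.48 dBu.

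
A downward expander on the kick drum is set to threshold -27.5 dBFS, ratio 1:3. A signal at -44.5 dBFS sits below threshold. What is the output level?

Below threshold, a 1:3 expander applies gain = (3−1)×(T − x) of attenuation.
(3−1) × 17 = 34 dB, so output = -44.5 − 34 = -78.5 dBFS.

-78.5 dBFS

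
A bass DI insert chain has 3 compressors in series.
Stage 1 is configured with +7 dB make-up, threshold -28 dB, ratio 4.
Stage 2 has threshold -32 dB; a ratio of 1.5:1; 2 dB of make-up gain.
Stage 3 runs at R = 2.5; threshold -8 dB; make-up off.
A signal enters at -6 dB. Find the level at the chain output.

-19 dB

Stage 1: -6 dB is 22 dB over -28 dB; at 4:1 that becomes 5.5 dB over, giving -22.5 dB; +7 dB make-up → -15.5 dB.
Stage 2: overshoot 16.5 dB → 16.5/1.5 = 11 dB → -21 dB; +2 dB make-up → -19 dB.
Stage 3: -19 dB is at or below the -8 dB threshold — no compression; output -19 dB.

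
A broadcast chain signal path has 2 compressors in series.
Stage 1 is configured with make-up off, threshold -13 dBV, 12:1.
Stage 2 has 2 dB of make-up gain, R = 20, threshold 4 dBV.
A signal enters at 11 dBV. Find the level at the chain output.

Stage 1: 11 dBV is 24 dB over -13 dBV; at 12:1 that becomes 2 dB over, giving -11 dBV.
Stage 2: below threshold (-11 ≤ 4); passes unchanged; make-up brings it to -9 dBV.

-9 dBV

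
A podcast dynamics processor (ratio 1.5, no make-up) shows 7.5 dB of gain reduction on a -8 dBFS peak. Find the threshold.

-30.5 dBFS

Gain reduction = -8 − (-15.5) = 7.5 dB; output overshoot = GR / (R − 1) = 7.5 / 0.5 = 15 dB.
Threshold = output − output overshoot = -15.5 − 15 = -30.5 dBFS.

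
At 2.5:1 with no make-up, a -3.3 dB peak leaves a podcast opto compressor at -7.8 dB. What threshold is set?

Gain reduction = -3.3 − (-7.8) = 4.5 dB; output overshoot = GR / (R − 1) = 4.5 / 1.5 = 3 dB.
Threshold = output − output overshoot = -7.8 − 3 = -10.8 dB.

-10.8 dB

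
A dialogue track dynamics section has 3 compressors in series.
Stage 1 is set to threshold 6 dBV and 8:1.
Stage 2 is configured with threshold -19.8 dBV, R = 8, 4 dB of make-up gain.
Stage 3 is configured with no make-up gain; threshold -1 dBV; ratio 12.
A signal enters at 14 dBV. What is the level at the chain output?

Stage 1: 8 dB above 6 dBV, reduced 8:1 to 1 dB above → 7 dBV.
Stage 2: 7 dBV is 26.8 dB over -19.8 dBV; at 8:1 that becomes 3.35 dB over, giving -16.45 dBV; +4 dB make-up → -12.45 dBV.
Stage 3: -12.45 dBV ≤ -1 dBV, so stage 3 doesn't engage; output -12.45 dBV.

-12.45 dBV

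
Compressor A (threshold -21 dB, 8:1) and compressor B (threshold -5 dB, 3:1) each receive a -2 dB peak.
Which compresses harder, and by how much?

A: overshoot 19 dB → output overshoot 2.375 dB → GR 16.625 dB.
B: overshoot 3 dB → output overshoot 1 dB → GR 2 dB.
A applies 14.625 dB more gain reduction.

A, by 14.625 dB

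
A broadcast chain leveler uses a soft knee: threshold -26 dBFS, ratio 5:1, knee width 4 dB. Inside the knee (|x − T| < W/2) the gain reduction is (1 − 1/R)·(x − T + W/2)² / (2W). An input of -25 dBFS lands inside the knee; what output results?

-25.9 dBFS

x − T + W/2 = -25 − (-26) + 2 = 3.
GR = (1 − 1/5) × 3² / 8 = 0.8 × 9 / 8 = 0.9 dB.
Output = -25 − 0.9 = -25.9 dBFS.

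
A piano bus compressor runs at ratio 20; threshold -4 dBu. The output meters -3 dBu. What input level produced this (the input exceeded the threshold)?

16 dBu

The compressed level sits -3 − (-4) = 1 dB over threshold.
Before 20:1 compression the overshoot was 1 × 20 = 20 dB, so input = -4 + 20 = 16 dBu.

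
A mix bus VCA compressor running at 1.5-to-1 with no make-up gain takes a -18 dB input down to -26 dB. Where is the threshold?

Gain reduction = -18 − (-26) = 8 dB; output overshoot = GR / (R − 1) = 8 / 0.5 = 16 dB.
Threshold = output − output overshoot = -26 − 16 = -42 dB.

-42 dB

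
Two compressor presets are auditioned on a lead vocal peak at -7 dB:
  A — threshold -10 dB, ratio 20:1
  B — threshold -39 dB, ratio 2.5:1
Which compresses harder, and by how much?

A: GR = 3 − 3/20 = 2.85 dB.
B: GR = 32 − 32/2.5 = 19.2 dB.
Difference: 16.35 dB in favour of B.

B, by 16.35 dB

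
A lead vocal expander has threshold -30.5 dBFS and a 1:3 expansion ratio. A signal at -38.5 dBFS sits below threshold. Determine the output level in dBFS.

The input is 8 dB below the -30.5 dBFS threshold.
A 1:3 expander multiplies undershoot by 3: 8 × 3 = 24 dB below threshold.
Output = -30.5 − 24 = -54.5 dBFS.

-54.5 dBFS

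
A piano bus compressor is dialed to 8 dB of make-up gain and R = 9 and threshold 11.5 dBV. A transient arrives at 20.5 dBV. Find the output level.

20.5 dBV

20.5 dBV sits 9 dB over threshold.
At 9:1 the overshoot is divided by 9, leaving 1 dB above threshold.
Output = 11.5 + 1 = 12.5 dBV; make-up adds 8 dB, giving 20.5 dBV.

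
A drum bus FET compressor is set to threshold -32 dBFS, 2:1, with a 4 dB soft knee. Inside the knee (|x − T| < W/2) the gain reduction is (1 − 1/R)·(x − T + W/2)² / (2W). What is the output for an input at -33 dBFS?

x − T + W/2 = -33 − (-32) + 2 = 1.
GR = (1 − 1/2) × 1² / 8 = 0.5 × 1 / 8 = 0.0625 dB.
Output = -33 − 0.0625 = -33.0625 dBFS.

-33.0625 dBFS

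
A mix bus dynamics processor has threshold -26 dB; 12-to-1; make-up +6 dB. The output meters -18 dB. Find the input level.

-2 dB

Remove make-up: -18 − 6 = -24 dB.
That's 2 dB above the -26 dB threshold.
Before 12:1 compression the overshoot was 2 × 12 = 24 dB, so input = -26 + 24 = -2 dB.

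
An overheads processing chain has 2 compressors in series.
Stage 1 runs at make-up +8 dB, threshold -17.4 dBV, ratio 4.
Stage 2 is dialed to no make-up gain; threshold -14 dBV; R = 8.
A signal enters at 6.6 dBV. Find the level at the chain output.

-12.675 dBV

Stage 1: 6.6 dBV is 24 dB over -17.4 dBV; at 4:1 that becomes 6 dB over, giving -11.4 dBV; +8 dB make-up → -3.4 dBV.
Stage 2: overshoot 10.6 dB → 10.6/8 = 1.325 dB → -12.675 dBV.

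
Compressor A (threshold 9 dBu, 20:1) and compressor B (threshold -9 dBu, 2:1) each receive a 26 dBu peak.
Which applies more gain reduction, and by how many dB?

B, by 1.35 dB

A: 17 dB over, compressed to 0.85 dB over, so 16.15 dB of GR.
B: 35 dB over, compressed to 17.5 dB over, so 17.5 dB of GR.
Difference: 1.35 dB in favour of B.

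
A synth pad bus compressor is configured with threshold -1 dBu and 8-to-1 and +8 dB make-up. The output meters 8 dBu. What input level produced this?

Before make-up, the level was 8 − 8 = 0 dBu.
Post-compression overshoot = 0 − (-1) = 1 dB.
Input overshoot = R × output overshoot = 8 dB → input = -1 + 8 = 7 dBu.

7 dBu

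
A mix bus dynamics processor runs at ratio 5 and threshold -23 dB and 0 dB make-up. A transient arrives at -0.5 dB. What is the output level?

Overshoot: -0.5 − (-23) = 22.5 dB.
5:1 compression reduces that to 22.5/5 = 4.5 dB over.
Output = -23 + 4.5 = -18.5 dB.

-18.5 dB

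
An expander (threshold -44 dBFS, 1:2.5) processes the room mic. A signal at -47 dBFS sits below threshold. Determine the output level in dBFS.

-51.5 dBFS

The input is 3 dB below the -44 dBFS threshold.
A 1:2.5 expander multiplies undershoot by 2.5: 3 × 2.5 = 7.5 dB below threshold.
Output = -44 − 7.5 = -51.5 dBFS.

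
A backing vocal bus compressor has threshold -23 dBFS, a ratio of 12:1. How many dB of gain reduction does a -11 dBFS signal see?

11 dB

The signal is 12 dB above threshold.
After 12:1 compression the overshoot becomes 12/12 = 1 dB.
GR = overshoot in − overshoot out = 12 − 1 = 11 dB.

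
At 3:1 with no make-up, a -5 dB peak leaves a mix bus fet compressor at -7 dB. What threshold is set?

-8 dB

Input is 3 dB above T (since output overshoot × R = input overshoot: (-7 − T)·3 = -5 − T gives T = -8 dB).
Check: -8 + (-5 − (-8))/3 = -8 + 1 = -7 dB. ✓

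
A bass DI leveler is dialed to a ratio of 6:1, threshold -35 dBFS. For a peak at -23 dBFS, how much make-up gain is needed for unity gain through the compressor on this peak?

Overshoot 12 dB → 12/6 = 2 dB after compression, so the compressed level is -35 + 2 = -33 dBFS.
Make-up = target − compressed = -23 − (-33) = 10 dB.

10 dB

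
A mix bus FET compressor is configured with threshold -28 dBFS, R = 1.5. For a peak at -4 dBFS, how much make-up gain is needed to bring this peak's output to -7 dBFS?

The peak compresses to -28 + 24/1.5 = -12 dBFS.
To reach -7 dBFS requires -7 − (-12) = 5 dB of make-up.

5 dB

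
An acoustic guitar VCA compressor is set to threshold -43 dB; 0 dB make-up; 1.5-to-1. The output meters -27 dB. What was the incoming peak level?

That's 16 dB above the -43 dB threshold.
Undo the ratio: input overshoot = 16 × 1.5 = 24 dB, giving input = -19 dB.

-19 dB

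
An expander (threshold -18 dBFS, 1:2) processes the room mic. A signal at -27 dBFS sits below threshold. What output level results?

-36 dBFS

Below threshold, a 1:2 expander applies gain = (2−1)×(T − x) of attenuation.
(2−1) × 9 = 9 dB, so output = -27 − 9 = -36 dBFS.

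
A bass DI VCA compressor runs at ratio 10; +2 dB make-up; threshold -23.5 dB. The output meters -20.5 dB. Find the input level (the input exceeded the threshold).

-13.5 dB

Stripping the +2 dB make-up gives -22.5 dB at the gain stage.
That's 1 dB above the -23.5 dB threshold.
Input overshoot = R × output overshoot = 10 dB → input = -23.5 + 10 = -13.5 dB.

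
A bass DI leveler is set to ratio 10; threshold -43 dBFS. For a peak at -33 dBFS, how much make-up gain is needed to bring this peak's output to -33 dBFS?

Overshoot 10 dB → 10/10 = 1 dB after compression, so the compressed level is -43 + 1 = -42 dBFS.
Make-up = target − compressed = -33 − (-42) = 9 dB.

9 dB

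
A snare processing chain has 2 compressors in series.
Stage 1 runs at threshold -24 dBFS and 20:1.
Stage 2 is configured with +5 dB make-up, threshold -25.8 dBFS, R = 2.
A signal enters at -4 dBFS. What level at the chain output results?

Stage 1: -4 dBFS is 20 dB over -24 dBFS; at 20:1 that becomes 1 dB over, giving -23 dBFS.
Stage 2: 2.8 dB above -25.8 dBFS, reduced 2:1 to 1.4 dB above → -24.4 dBFS; +5 dB make-up → -19.4 dBFS.

-19.4 dBFS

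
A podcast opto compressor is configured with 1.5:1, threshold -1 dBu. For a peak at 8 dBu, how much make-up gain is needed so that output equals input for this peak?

Overshoot 9 dB → 9/1.5 = 6 dB after compression, so the compressed level is -1 + 6 = 5 dBu.
Make-up = target − compressed = 8 − 5 = 3 dB.

3 dB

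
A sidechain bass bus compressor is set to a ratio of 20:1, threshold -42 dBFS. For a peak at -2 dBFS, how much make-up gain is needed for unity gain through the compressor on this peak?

38 dB

Overshoot 40 dB → 40/20 = 2 dB after compression, so the compressed level is -42 + 2 = -40 dBFS.
Make-up = target − compressed = -2 − (-40) = 38 dB.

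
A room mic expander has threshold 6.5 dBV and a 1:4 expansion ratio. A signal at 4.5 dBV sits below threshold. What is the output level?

-1.5 dBV

Undershoot = 6.5 − 4.5 = 2 dB.
At 1:4, that expands to 8 dB under threshold.
Output = 6.5 − 8 = -1.5 dBV.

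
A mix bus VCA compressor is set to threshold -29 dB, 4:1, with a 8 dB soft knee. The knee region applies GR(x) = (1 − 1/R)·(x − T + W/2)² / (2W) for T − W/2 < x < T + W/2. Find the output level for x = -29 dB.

x − T + W/2 = -29 − (-29) + 4 = 4.
GR = (1 − 1/4) × 4² / 16 = 0.75 × 16 / 16 = 0.75 dB.
Output = -29 − 0.75 = -29.75 dB.

-29.75 dB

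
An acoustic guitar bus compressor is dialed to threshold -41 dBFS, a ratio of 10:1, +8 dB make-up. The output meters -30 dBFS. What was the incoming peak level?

Stripping the +8 dB make-up gives -38 dBFS at the gain stage.
Post-compression overshoot = -38 − (-41) = 3 dB.
Before 10:1 compression the overshoot was 3 × 10 = 30 dB, so input = -41 + 30 = -11 dBFS.

-11 dBFS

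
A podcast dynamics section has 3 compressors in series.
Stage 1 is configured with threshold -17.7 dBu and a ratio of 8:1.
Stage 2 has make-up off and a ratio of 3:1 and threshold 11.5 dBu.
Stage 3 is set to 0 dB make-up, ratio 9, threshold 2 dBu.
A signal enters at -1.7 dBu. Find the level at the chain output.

-15.7 dBu

Stage 1: overshoot 16 dB → 16/8 = 2 dB → -15.7 dBu.
Stage 2: below threshold (-15.7 ≤ 11.5); passes unchanged; output -15.7 dBu.
Stage 3: -15.7 dBu is at or below the 2 dBu threshold — no compression; output -15.7 dBu.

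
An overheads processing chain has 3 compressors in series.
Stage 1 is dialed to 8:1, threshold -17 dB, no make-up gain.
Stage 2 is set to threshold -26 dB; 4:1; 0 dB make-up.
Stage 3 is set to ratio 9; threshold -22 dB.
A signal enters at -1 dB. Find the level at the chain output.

-23.25 dB

Stage 1: overshoot 16 dB → 16/8 = 2 dB → -15 dB.
Stage 2: overshoot 11 dB → 11/4 = 2.75 dB → -23.25 dB.
Stage 3: below threshold (-23.25 ≤ -22); passes unchanged; output -23.25 dB.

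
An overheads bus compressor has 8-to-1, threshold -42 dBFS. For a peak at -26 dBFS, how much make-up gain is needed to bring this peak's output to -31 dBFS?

The peak compresses to -42 + 16/8 = -40 dBFS.
To reach -31 dBFS requires -31 − (-40) = 9 dB of make-up.

9 dB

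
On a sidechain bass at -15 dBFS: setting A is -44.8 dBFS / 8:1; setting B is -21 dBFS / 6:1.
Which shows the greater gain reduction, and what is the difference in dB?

A: GR = 29.8 − 29.8/8 = 26.075 dB.
B: GR = 6 − 6/6 = 5 dB.
A reduces 21.075 dB more.

A, by 21.075 dB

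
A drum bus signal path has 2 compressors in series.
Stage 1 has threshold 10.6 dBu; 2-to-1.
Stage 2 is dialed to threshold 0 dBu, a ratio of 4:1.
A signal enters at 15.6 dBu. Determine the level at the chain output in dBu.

3.275 dBu

Stage 1: overshoot 5 dB → 5/2 = 2.5 dB → 13.1 dBu.
Stage 2: overshoot 13.1 dB → 13.1/4 = 3.275 dB → 3.275 dBu.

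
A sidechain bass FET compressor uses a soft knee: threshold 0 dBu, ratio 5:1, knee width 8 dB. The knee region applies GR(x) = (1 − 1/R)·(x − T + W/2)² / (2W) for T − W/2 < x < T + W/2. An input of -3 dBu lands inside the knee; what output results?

-3.05 dBu

x − T + W/2 = -3 − 0 + 4 = 1.
GR = (1 − 1/5) × 1² / 16 = 0.8 × 1 / 16 = 0.05 dB.
Output = -3 − 0.05 = -3.05 dBu.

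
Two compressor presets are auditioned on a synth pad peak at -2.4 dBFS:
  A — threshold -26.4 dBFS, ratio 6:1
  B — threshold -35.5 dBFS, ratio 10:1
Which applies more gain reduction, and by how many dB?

A: overshoot 24 dB → output overshoot 4 dB → GR 20 dB.
B: overshoot 33.1 dB → output overshoot 3.31 dB → GR 29.79 dB.
Difference: 9.79 dB in favour of B.

B, by 9.79 dB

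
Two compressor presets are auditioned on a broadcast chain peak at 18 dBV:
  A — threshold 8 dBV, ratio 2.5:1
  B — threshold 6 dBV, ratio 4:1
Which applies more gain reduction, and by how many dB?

A: overshoot 10 dB → output overshoot 4 dB → GR 6 dB.
B: overshoot 12 dB → output overshoot 3 dB → GR 9 dB.
Difference: 3 dB in favour of B.

B, by 3 dB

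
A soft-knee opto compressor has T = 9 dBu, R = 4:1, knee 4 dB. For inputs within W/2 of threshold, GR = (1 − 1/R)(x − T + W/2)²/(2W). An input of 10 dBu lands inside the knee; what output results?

9.15625 dBu

x − T + W/2 = 10 − 9 + 2 = 3.
GR = (1 − 1/4) × 3² / 8 = 0.75 × 9 / 8 = 0.84375 dB.
Output = 10 − 0.84375 = 9.15625 dBu.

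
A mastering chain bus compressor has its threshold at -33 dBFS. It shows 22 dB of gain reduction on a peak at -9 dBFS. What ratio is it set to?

12:1

Input overshoot = -9 − (-33) = 24 dB.
Output overshoot = 24 − 22 = 2 dB.
Ratio = input overshoot / output overshoot = 24 / 2 = 12.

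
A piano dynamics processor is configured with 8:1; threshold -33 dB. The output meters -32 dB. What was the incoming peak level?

The compressed level sits -32 − (-33) = 1 dB over threshold.
Before 8:1 compression the overshoot was 1 × 8 = 8 dB, so input = -33 + 8 = -25 dB.

-25 dB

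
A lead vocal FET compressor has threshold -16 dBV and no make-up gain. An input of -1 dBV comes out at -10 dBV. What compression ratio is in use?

Input overshoot = -1 − (-16) = 15 dB; output overshoot = -10 − (-16) = 6 dB.
Ratio = 15 / 6 = 2.5.

2.5:1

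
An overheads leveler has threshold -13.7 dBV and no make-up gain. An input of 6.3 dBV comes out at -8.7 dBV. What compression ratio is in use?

4:1

Input overshoot = 6.3 − (-13.7) = 20 dB; output overshoot = -8.7 − (-13.7) = 5 dB.
Ratio = 20 / 5 = 4.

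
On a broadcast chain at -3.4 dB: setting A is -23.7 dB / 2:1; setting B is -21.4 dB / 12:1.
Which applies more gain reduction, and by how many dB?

B, by 6.35 dB

A: GR = 20.3 − 20.3/2 = 10.15 dB.
B: GR = 18 − 18/12 = 16.5 dB.
Difference: 6.35 dB in favour of B.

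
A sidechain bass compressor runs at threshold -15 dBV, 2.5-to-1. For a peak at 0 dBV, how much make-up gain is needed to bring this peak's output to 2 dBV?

Without make-up, output = threshold + overshoot/2.5 = -15 + 6 = -9 dBV.
Gap to target: 11 dB.

11 dB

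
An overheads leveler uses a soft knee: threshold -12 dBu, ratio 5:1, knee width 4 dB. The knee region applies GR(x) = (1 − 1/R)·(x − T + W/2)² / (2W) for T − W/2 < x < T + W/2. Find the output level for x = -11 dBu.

x − T + W/2 = -11 − (-12) + 2 = 3.
GR = (1 − 1/5) × 3² / 8 = 0.8 × 9 / 8 = 0.9 dB.
Output = -11 − 0.9 = -11.9 dBu.

-11.9 dBu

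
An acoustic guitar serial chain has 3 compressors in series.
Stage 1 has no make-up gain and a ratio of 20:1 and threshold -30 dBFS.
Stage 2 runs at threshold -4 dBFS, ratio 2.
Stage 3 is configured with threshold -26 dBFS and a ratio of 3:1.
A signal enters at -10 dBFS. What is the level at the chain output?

-29 dBFS

Stage 1: overshoot 20 dB → 20/20 = 1 dB → -29 dBFS.
Stage 2: below threshold (-29 ≤ -4); passes unchanged; output -29 dBFS.
Stage 3: -29 dBFS is at or below the -26 dBFS threshold — no compression; output -29 dBFS.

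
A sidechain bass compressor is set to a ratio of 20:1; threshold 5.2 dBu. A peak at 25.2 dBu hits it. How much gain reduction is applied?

19 dB

The signal is 20 dB above threshold.
A 20:1 ratio leaves 1 dB of that excess.
GR = overshoot in − overshoot out = 20 − 1 = 19 dB.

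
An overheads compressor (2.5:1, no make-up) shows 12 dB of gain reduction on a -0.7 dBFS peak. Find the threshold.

Input is 20 dB above T (since output overshoot × R = input overshoot: (-12.7 − T)·2.5 = -0.7 − T gives T = -20.7 dBFS).
Check: -20.7 + (-0.7 − (-20.7))/2.5 = -20.7 + 8 = -12.7 dBFS. ✓

-20.7 dBFS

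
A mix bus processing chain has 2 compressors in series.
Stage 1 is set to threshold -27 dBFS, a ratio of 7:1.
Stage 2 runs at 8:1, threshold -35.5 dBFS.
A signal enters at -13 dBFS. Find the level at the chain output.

Stage 1: 14 dB above -27 dBFS, reduced 7:1 to 2 dB above → -25 dBFS.
Stage 2: -25 dBFS is 10.5 dB over -35.5 dBFS; at 8:1 that becomes 1.3125 dB over, giving -34.1875 dBFS.

-34.1875 dBFS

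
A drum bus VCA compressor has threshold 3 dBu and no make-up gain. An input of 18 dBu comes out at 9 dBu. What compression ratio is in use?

Input overshoot = 18 − 3 = 15 dB; output overshoot = 9 − 3 = 6 dB.
Ratio = 15 / 6 = 2.5.

2.5:1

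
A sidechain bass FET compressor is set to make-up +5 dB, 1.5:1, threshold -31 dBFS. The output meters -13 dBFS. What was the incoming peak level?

-11.5 dBFS

Before make-up, the level was -13 − 5 = -18 dBFS.
Post-compression overshoot = -18 − (-31) = 13 dB.
Undo the ratio: input overshoot = 13 × 1.5 = 19.5 dB, giving input = -11.5 dBFS.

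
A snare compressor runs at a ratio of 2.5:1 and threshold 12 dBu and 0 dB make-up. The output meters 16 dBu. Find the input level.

That's 4 dB above the 12 dBu threshold.
Undo the ratio: input overshoot = 4 × 2.5 = 10 dB, giving input = 22 dBu.

22 dBu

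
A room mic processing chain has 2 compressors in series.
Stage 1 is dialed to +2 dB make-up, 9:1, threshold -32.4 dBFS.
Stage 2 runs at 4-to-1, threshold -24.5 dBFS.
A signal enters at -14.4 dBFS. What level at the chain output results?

-28.4 dBFS

Stage 1: -14.4 dBFS is 18 dB over -32.4 dBFS; at 9:1 that becomes 2 dB over, giving -30.4 dBFS; +2 dB make-up → -28.4 dBFS.
Stage 2: -28.4 dBFS is at or below the -24.5 dBFS threshold — no compression; output -28.4 dBFS.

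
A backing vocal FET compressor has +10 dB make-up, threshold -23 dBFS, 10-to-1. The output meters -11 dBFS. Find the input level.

-3 dBFS

Before make-up, the level was -11 − 10 = -21 dBFS.
Post-compression overshoot = -21 − (-23) = 2 dB.
Undo the ratio: input overshoot = 2 × 10 = 20 dB, giving input = -3 dBFS.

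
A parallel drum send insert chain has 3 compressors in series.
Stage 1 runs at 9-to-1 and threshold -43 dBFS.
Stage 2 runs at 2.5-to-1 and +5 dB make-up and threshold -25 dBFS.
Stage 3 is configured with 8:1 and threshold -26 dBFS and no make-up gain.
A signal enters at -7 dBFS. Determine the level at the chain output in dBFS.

-34 dBFS

Stage 1: overshoot 36 dB → 36/9 = 4 dB → -39 dBFS.
Stage 2: below threshold (-39 ≤ -25); passes unchanged; make-up brings it to -34 dBFS.
Stage 3: below threshold (-34 ≤ -26); passes unchanged; output -34 dBFS.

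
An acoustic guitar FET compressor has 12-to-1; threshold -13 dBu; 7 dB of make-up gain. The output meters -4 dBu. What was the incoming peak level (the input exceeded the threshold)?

11 dBu

Before make-up, the level was -4 − 7 = -11 dBu.
The compressed level sits -11 − (-13) = 2 dB over threshold.
Input overshoot = R × output overshoot = 24 dB → input = -13 + 24 = 11 dBu.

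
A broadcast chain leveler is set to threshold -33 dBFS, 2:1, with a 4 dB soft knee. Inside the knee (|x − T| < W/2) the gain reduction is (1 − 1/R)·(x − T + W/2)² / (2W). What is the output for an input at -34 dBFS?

-34.0625 dBFS

x − T + W/2 = -34 − (-33) + 2 = 1.
GR = (1 − 1/2) × 1² / 8 = 0.5 × 1 / 8 = 0.0625 dB.
Output = -34 − 0.0625 = -34.0625 dBFS.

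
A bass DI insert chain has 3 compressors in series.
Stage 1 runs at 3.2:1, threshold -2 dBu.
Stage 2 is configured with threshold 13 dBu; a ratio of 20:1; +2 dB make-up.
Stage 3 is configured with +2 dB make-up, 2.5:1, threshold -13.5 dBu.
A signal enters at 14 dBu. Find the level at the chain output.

-4.1 dBu

Stage 1: 14 dBu is 16 dB over -2 dBu; at 3.2:1 that becomes 5 dB over, giving 3 dBu.
Stage 2: 3 dBu ≤ 13 dBu, so stage 2 doesn't engage; make-up brings it to 5 dBu.
Stage 3: 18.5 dB above -13.5 dBu, reduced 2.5:1 to 7.4 dB above → -6.1 dBu; +2 dB make-up → -4.1 dBu.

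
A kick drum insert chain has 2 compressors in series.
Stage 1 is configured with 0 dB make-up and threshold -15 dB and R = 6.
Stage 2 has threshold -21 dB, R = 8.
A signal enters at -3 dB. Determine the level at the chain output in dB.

Stage 1: 12 dB above -15 dB, reduced 6:1 to 2 dB above → -13 dB.
Stage 2: -13 dB is 8 dB over -21 dB; at 8:1 that becomes 1 dB over, giving -20 dB.

-20 dB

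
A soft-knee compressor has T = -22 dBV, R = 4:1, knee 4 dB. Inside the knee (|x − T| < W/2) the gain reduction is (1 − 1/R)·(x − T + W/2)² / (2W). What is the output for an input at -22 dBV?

x − T + W/2 = -22 − (-22) + 2 = 2.
GR = (1 − 1/4) × 2² / 8 = 0.75 × 4 / 8 = 0.375 dB.
Output = -22 − 0.375 = -22.375 dBV.

-22.375 dBV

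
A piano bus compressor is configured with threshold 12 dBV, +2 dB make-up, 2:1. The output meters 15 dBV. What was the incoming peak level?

14 dBV

Remove make-up: 15 − 2 = 13 dBV.
The compressed level sits 13 − 12 = 1 dB over threshold.
Input overshoot = R × output overshoot = 2 dB → input = 12 + 2 = 14 dBV.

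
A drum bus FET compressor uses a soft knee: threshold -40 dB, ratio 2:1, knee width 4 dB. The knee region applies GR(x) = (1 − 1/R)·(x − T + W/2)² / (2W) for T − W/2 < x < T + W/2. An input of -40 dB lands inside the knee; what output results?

x − T + W/2 = -40 − (-40) + 2 = 2.
GR = (1 − 1/2) × 2² / 8 = 0.5 × 4 / 8 = 0.25 dB.
Output = -40 − 0.25 = -40.25 dB.

-40.25 dB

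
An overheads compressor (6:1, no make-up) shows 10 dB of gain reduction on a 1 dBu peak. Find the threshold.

Let T be the threshold. Output overshoot = (input overshoot)/R, so -9 − T = (1 − T)/6.
6·(-9 − T) = 1 − T → 5·T = -54 − 1 = -55.
T = -55/5 = -11 dBu.

-11 dBu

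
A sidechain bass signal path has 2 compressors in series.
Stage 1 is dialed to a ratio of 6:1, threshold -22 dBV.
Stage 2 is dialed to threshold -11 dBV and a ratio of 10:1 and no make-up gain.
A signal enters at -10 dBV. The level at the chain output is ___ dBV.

Stage 1: 12 dB above -22 dBV, reduced 6:1 to 2 dB above → -20 dBV.
Stage 2: below threshold (-20 ≤ -11); passes unchanged; output -20 dBV.

-20 dBV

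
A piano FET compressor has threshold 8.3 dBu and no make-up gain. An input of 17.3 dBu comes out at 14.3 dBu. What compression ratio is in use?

1.5:1

Input overshoot = 17.3 − 8.3 = 9 dB; output overshoot = 14.3 − 8.3 = 6 dB.
Ratio = 9 / 6 = 1.5.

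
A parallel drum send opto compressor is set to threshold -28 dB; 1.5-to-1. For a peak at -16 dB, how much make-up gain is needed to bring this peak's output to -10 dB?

10 dB

The peak compresses to -28 + 12/1.5 = -20 dB.
To reach -10 dB requires -10 − (-20) = 10 dB of make-up.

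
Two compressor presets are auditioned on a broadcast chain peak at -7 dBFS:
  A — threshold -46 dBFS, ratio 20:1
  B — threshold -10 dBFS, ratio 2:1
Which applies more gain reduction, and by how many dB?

A: 39 dB over, compressed to 1.95 dB over, so 37.05 dB of GR.
B: 3 dB over, compressed to 1.5 dB over, so 1.5 dB of GR.
Difference: 35.55 dB in favour of A.

A, by 35.55 dB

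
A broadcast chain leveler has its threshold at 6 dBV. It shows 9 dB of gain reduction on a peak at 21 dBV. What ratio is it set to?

Input overshoot = 21 − 6 = 15 dB.
Output overshoot = 15 − 9 = 6 dB.
Ratio = input overshoot / output overshoot = 15 / 6 = 2.5.

2.5:1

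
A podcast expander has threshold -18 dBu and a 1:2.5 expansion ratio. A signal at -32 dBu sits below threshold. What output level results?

The input is 14 dB below the -18 dBu threshold.
A 1:2.5 expander multiplies undershoot by 2.5: 14 × 2.5 = 35 dB below threshold.
Output = -18 − 35 = -53 dBu.

-53 dBu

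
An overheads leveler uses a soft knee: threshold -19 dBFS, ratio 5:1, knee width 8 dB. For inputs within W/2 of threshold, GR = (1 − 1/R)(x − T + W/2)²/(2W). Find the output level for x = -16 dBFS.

x − T + W/2 = -16 − (-19) + 4 = 7.
GR = (1 − 1/5) × 7² / 16 = 0.8 × 49 / 16 = 2.45 dB.
Output = -16 − 2.45 = -18.45 dBFS.

-18.45 dBFS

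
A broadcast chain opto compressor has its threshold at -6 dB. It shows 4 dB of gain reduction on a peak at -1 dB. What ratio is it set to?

5:1

Input overshoot = -1 − (-6) = 5 dB.
Output overshoot = 5 − 4 = 1 dB.
Ratio = input overshoot / output overshoot = 5 / 1 = 5.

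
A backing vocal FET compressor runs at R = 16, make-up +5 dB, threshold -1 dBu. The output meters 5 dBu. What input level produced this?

15 dBu

Stripping the +5 dB make-up gives 0 dBu at the gain stage.
The compressed level sits 0 − (-1) = 1 dB over threshold.
Undo the ratio: input overshoot = 1 × 16 = 16 dB, giving input = 15 dBu.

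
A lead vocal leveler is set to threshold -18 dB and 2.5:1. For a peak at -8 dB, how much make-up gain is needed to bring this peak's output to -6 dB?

8 dB

Overshoot 10 dB → 10/2.5 = 4 dB after compression, so the compressed level is -18 + 4 = -14 dB.
Make-up = target − compressed = -6 − (-14) = 8 dB.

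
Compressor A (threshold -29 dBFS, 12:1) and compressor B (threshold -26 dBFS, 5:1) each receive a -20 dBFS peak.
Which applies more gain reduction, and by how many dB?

A, by 3.45 dB

A: GR = 9 − 9/12 = 8.25 dB.
B: GR = 6 − 6/5 = 4.8 dB.
A applies 3.45 dB more gain reduction.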